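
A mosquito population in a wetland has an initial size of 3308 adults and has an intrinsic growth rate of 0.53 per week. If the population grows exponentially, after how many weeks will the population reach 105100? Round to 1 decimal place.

Set N₀·e^(rt) = 105100: e^(0.53·t) = 105100/3308 = 31.771.
0.53·t = ln(31.771) = 3.4586, so t = 3.4586/0.53 = 6.5256.

6.5 weeks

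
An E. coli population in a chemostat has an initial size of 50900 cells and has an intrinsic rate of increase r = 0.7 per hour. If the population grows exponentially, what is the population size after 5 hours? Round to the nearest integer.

1685577 cells

N(t) = N₀·e^(rt) = 50900 × e^(0.7×5) = 50900 × e^3.5.
e^3.5 ≈ 33.115, so N ≈ 50900 × 33.115 = 1.685577×10^6.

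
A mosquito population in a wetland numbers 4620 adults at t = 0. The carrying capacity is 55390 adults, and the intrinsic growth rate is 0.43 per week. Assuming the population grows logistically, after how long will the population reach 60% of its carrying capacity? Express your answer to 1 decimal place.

A = (K − N₀)/N₀ = (55390 − 4620)/4620 = 10.989.
Solve 55390/(1 + 10.989·e^(−0.43t)) = 33234: 1 + 10.989·e^(−0.43t) = 1.6667, so e^(−0.43t) = 0.0606657.
−0.43·t = ln(0.0606657) = -2.8024, so t = 2.8024/0.43 = 6.5172.

6.5 weeks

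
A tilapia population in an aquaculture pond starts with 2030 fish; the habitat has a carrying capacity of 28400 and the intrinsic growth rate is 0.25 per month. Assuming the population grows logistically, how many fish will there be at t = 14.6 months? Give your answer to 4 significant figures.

21230 fish

A = (K − N₀)/N₀ = (28400 − 2030)/2030 = 12.99.
N(t) = K/(1 + A·e^(−rt)) = 28400/(1 + 12.99×e^(−0.25×14.6)).
e^(−3.65) = 0.025991; denominator = 1 + 12.99×0.025991 = 1.3376.
N = 28400/1.3376 = 21231.6.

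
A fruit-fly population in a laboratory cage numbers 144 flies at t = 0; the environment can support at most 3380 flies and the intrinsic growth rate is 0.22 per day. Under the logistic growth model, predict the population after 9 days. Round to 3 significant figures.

824 flies

A = (K − N₀)/N₀ = (3380 − 144)/144 = 22.472.
N(t) = K/(1 + A·e^(−rt)) = 3380/(1 + 22.472×e^(−0.22×9)).
e^(−1.98) = 0.13807; denominator = 1 + 22.472×0.13807 = 4.1027.
N = 3380/4.1027 = 823.843.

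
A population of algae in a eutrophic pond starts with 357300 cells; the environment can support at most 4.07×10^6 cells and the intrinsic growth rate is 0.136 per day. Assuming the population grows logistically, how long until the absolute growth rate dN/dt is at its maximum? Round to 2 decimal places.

Logistic growth is fastest at N = K/2 = 2.035×10^6.
A = (K − N₀)/N₀ = 10.391. Set K/(1 + A·e^(−rt)) = K/2 → A·e^(−rt) = 1.
e^(−0.136t) = 1/10.391 = 0.0962372, so t = ln(10.391)/0.136 = 2.3409/0.136 = 17.213.

17.21 days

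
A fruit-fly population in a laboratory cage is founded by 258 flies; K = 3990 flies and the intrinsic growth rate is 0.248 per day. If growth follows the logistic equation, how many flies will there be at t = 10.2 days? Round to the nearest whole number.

A = (K − N₀)/N₀ = (3990 − 258)/258 = 14.465.
N(t) = K/(1 + A·e^(−rt)) = 3990/(1 + 14.465×e^(−0.248×10.2)).
e^(−2.53) = 0.079691; denominator = 1 + 14.465×0.079691 = 2.1527.
N = 3990/2.1527 = 1853.45.

1853 flies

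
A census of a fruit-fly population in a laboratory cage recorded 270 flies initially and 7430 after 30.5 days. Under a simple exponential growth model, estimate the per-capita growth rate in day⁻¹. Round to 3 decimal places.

0.109 per day

From N(t) = N₀·e^(rt): e^(r·30.5) = 7430/270 = 27.519.
r·30.5 = ln(27.519) = 3.3149, so r = 3.3149/30.5 = 0.10868.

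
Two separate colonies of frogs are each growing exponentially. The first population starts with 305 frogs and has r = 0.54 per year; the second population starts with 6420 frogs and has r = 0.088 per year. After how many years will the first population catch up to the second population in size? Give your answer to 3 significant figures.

6.74 years

Set 305·e^(0.54t) = 6420·e^(0.088t).
e^((0.54 − 0.088)t) = 6420/305 → e^(0.452·t) = 21.049.
0.452·t = ln(21.049) = 3.0469, so t = 3.0469/0.452 = 6.7408.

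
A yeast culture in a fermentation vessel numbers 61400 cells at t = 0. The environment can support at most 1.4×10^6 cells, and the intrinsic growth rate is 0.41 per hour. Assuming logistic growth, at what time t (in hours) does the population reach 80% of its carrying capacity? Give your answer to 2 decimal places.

A = (K − N₀)/N₀ = (1.4×10^6 − 61400)/61400 = 21.801.
Solve 1.4×10^6/(1 + 21.801·e^(−0.41t)) = 1.12×10^6: 1 + 21.801·e^(−0.41t) = 1.25, so e^(−0.41t) = 0.0114672.
−0.41·t = ln(0.0114672) = -4.4683, so t = 4.4683/0.41 = 10.898.

10.90 hours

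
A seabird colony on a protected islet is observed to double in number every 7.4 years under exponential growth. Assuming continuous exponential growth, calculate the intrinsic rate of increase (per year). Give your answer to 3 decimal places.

r = ln(2)/t_d = 0.6931/7.4 = 0.093669.

0.094 per year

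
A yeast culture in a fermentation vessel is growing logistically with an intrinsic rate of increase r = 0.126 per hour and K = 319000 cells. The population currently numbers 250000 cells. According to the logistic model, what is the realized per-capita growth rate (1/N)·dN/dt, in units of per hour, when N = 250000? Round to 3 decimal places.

(1/N)·dN/dt = r(1 − N/K) = 0.126 × (1 − 250000/319000).
= 0.126 × 0.2163 = 0.027254.

0.027 per hour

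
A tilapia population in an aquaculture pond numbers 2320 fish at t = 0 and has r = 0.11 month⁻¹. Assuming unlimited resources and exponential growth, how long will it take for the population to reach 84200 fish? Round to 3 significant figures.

32.7 months

Set N₀·e^(rt) = 84200: e^(0.11·t) = 84200/2320 = 36.293.
0.11·t = ln(36.293) = 3.5916, so t = 3.5916/0.11 = 32.651.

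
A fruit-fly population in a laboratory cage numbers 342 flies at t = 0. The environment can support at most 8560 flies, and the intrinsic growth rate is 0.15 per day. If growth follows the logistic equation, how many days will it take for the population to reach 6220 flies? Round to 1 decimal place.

A = (K − N₀)/N₀ = (8560 − 342)/342 = 24.029.
Solve 8560/(1 + 24.029·e^(−0.15t)) = 6220: 1 + 24.029·e^(−0.15t) = 1.3762, so e^(−0.15t) = 0.0156562.
−0.15·t = ln(0.0156562) = -4.1569, so t = 4.1569/0.15 = 27.713.

27.7 days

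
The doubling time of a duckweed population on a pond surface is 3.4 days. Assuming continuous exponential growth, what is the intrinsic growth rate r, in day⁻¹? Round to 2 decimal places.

r = ln(2)/t_d = 0.6931/3.4 = 0.20387.

0.20 per day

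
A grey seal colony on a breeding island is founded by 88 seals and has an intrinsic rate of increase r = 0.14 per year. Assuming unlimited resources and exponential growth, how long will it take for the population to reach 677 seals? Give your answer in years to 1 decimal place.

14.6 years

Set N₀·e^(rt) = 677: e^(0.14·t) = 677/88 = 7.6932.
0.14·t = ln(7.6932) = 2.0403, so t = 2.0403/0.14 = 14.574.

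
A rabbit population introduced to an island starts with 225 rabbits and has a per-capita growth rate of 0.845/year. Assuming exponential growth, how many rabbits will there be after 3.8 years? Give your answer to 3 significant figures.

N(t) = N₀·e^(rt) = 225 × e^(0.845×3.8) = 225 × e^3.211.
e^3.211 ≈ 24.804, so N ≈ 225 × 24.804 = 5580.87.

5580 rabbits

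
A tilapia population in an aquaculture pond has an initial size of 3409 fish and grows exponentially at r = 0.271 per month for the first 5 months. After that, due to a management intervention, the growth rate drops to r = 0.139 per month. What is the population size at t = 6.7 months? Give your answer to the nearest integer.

16739 fish

Phase 1: N(5) = 3409·e^(0.271×5) = 3409·e^1.355 = 13215.9.
Phase 2 runs for 6.7 − 5 = 1.7 months at r = 0.139.
N(6.7) = 13215.9·e^(0.139×1.7) = 13215.9·e^0.2363 = 16738.6.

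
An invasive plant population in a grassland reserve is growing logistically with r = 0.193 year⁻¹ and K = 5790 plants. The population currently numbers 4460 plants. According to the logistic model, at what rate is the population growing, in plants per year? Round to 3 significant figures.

198 plants per year

dN/dt = rN(1 − N/K) = 0.193 × 4460 × (1 − 4460/5790).
1 − 4460/5790 = 0.22971; dN/dt = 0.193 × 4460 × 0.22971 = 197.73.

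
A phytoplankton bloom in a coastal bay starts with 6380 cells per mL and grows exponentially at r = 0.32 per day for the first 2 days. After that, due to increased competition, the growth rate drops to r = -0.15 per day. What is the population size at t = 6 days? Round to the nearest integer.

Phase 1: N(2) = 6380·e^(0.32×2) = 6380·e^0.64 = 12099.5.
Phase 2 runs for 6 − 2 = 4 days at r = -0.15.
N(6) = 12099.5·e^(-0.15×4) = 12099.5·e^-0.6 = 6640.37.

6640 cells per mL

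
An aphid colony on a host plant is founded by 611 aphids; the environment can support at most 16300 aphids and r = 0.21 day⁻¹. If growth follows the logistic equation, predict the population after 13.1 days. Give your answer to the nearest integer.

6175 aphids

A = (K − N₀)/N₀ = (16300 − 611)/611 = 25.678.
N(t) = K/(1 + A·e^(−rt)) = 16300/(1 + 25.678×e^(−0.21×13.1)).
e^(−2.751) = 0.063864; denominator = 1 + 25.678×0.063864 = 2.6399.
N = 16300/2.6399 = 6174.54.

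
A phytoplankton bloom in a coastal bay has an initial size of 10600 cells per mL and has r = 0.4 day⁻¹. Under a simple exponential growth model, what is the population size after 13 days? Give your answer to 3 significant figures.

1920000 cells per mL

N(t) = N₀·e^(rt) = 10600 × e^(0.4×13) = 10600 × e^5.2.
e^5.2 ≈ 181.27, so N ≈ 10600 × 181.27 = 1.921486×10^6.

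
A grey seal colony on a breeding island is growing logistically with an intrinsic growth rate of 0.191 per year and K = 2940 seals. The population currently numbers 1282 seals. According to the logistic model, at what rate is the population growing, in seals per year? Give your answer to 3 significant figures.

dN/dt = rN(1 − N/K) = 0.191 × 1282 × (1 − 1282/2940).
1 − 1282/2940 = 0.56395; dN/dt = 0.191 × 1282 × 0.56395 = 138.09.

138 seals per year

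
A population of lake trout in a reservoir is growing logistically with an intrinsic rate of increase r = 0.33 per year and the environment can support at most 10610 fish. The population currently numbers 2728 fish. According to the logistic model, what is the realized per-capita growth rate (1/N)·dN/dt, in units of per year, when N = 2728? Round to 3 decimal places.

0.245 per year

(1/N)·dN/dt = r(1 − N/K) = 0.33 × (1 − 2728/10610).
= 0.33 × 0.74288 = 0.24515.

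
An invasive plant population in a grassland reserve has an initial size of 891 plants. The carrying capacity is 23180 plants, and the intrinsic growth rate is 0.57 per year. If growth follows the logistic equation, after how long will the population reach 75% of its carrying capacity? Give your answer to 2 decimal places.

A = (K − N₀)/N₀ = (23180 − 891)/891 = 25.016.
Solve 23180/(1 + 25.016·e^(−0.57t)) = 17385: 1 + 25.016·e^(−0.57t) = 1.3333, so e^(−0.57t) = 0.013325.
−0.57·t = ln(0.013325) = -4.3181, so t = 4.3181/0.57 = 7.5756.

7.58 years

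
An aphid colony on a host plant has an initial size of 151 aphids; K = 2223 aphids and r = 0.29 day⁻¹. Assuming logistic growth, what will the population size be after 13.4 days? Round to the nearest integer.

1734 aphids

A = (K − N₀)/N₀ = (2223 − 151)/151 = 13.722.
N(t) = K/(1 + A·e^(−rt)) = 2223/(1 + 13.722×e^(−0.29×13.4)).
e^(−3.886) = 0.020527; denominator = 1 + 13.722×0.020527 = 1.2817.
N = 2223/1.2817 = 1734.45.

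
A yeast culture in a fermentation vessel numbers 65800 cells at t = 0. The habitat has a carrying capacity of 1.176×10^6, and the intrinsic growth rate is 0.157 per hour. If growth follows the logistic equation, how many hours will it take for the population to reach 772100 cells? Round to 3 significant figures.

A = (K − N₀)/N₀ = (1.176×10^6 − 65800)/65800 = 16.872.
Solve 1.176×10^6/(1 + 16.872·e^(−0.157t)) = 772100: 1 + 16.872·e^(−0.157t) = 1.5231, so e^(−0.157t) = 0.0310045.
−0.157·t = ln(0.0310045) = -3.4736, so t = 3.4736/0.157 = 22.125.

22.1 hours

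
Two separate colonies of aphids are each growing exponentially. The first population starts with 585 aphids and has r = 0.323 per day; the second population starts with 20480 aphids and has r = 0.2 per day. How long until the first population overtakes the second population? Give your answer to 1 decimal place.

Set 585·e^(0.323t) = 20480·e^(0.2t).
e^((0.323 − 0.2)t) = 20480/585 → e^(0.123·t) = 35.009.
0.123·t = ln(35.009) = 3.5556, so t = 3.5556/0.123 = 28.907.

28.9 days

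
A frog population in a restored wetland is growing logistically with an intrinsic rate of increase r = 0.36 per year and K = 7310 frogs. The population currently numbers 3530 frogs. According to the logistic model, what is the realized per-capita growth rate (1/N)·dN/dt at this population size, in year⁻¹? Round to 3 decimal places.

(1/N)·dN/dt = r(1 − N/K) = 0.36 × (1 − 3530/7310).
= 0.36 × 0.5171 = 0.18616.

0.186 per year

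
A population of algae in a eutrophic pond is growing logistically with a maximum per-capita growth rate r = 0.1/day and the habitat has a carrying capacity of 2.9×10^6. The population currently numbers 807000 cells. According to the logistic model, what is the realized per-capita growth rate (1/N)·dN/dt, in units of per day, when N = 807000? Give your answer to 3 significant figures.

0.0722 per day

(1/N)·dN/dt = r(1 − N/K) = 0.1 × (1 − 807000/2.9×10^6).
= 0.1 × 0.72172 = 0.072172.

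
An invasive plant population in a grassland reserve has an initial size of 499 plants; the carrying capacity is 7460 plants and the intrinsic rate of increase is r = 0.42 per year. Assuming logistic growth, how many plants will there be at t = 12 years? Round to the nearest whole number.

A = (K − N₀)/N₀ = (7460 − 499)/499 = 13.95.
N(t) = K/(1 + A·e^(−rt)) = 7460/(1 + 13.95×e^(−0.42×12)).
e^(−5.04) = 0.0064737; denominator = 1 + 13.95×0.0064737 = 1.0903.
N = 7460/1.0903 = 6842.1.

6842 plants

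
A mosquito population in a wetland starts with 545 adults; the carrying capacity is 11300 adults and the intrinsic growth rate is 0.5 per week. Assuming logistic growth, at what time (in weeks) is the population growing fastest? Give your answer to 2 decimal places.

5.96 weeks

Logistic growth is fastest at N = K/2 = 5650.
A = (K − N₀)/N₀ = 19.734. Set K/(1 + A·e^(−rt)) = K/2 → A·e^(−rt) = 1.
e^(−0.5t) = 1/19.734 = 0.0506741, so t = ln(19.734)/0.5 = 2.9823/0.5 = 5.9647.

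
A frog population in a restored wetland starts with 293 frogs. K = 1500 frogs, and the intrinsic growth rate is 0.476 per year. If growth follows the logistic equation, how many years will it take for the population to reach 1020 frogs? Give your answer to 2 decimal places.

4.56 years

A = (K − N₀)/N₀ = (1500 − 293)/293 = 4.1195.
Solve 1500/(1 + 4.1195·e^(−0.476t)) = 1020: 1 + 4.1195·e^(−0.476t) = 1.4706, so e^(−0.476t) = 0.114236.
−0.476·t = ln(0.114236) = -2.1695, so t = 2.1695/0.476 = 4.5578.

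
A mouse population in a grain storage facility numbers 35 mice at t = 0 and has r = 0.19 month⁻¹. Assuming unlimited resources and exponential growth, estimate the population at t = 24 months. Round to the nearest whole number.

3345 mice

N(t) = N₀·e^(rt) = 35 × e^(0.19×24) = 35 × e^4.56.
e^4.56 ≈ 95.583, so N ≈ 35 × 95.583 = 3345.42.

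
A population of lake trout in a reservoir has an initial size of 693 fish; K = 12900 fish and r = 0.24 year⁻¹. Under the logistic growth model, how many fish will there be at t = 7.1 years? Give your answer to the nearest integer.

A = (K − N₀)/N₀ = (12900 − 693)/693 = 17.615.
N(t) = K/(1 + A·e^(−rt)) = 12900/(1 + 17.615×e^(−0.24×7.1)).
e^(−1.704) = 0.18195; denominator = 1 + 17.615×0.18195 = 4.2051.
N = 12900/4.2051 = 3067.72.

3068 fish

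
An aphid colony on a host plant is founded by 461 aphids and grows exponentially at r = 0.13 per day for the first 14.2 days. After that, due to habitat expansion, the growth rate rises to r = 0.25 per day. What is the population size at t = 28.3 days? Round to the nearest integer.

Phase 1: N(14.2) = 461·e^(0.13×14.2) = 461·e^1.846 = 2920.17.
Phase 2 runs for 28.3 − 14.2 = 14.1 days at r = 0.25.
N(28.3) = 2920.17·e^(0.25×14.1) = 2920.17·e^3.525 = 99150.9.

99151 aphids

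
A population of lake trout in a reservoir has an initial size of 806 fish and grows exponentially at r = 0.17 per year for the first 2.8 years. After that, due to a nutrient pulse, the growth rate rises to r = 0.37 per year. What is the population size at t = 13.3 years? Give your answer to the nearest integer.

Phase 1: N(2.8) = 806·e^(0.17×2.8) = 806·e^0.476 = 1297.36.
Phase 2 runs for 13.3 − 2.8 = 10.5 years at r = 0.37.
N(13.3) = 1297.36·e^(0.37×10.5) = 1297.36·e^3.885 = 63138.4.

63138 fish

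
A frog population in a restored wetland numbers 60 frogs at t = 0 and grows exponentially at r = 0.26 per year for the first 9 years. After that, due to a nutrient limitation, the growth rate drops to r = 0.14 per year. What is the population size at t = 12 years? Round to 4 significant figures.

Phase 1: N(9) = 60·e^(0.26×9) = 60·e^2.34 = 622.874.
Phase 2 runs for 12 − 9 = 3 years at r = 0.14.
N(12) = 622.874·e^(0.14×3) = 622.874·e^0.42 = 947.991.

948.0 frogs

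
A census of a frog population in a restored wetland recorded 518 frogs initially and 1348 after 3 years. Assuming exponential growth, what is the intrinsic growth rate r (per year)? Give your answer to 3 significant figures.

0.319 per year

From N(t) = N₀·e^(rt): e^(r·3) = 1348/518 = 2.6023.
r·3 = ln(2.6023) = 0.9564, so r = 0.9564/3 = 0.3188.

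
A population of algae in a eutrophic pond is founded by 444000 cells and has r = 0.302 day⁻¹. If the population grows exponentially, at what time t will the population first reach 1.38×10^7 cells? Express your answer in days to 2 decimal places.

11.38 days

Set N₀·e^(rt) = 1.38×10^7: e^(0.302·t) = 1.38×10^7/444000 = 31.081.
0.302·t = ln(31.081) = 3.4366, so t = 3.4366/0.302 = 11.379.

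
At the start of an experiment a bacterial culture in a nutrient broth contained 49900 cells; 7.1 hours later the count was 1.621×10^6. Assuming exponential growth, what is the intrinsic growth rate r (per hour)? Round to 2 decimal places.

0.49 per hour

From N(t) = N₀·e^(rt): e^(r·7.1) = 1.621×10^6/49900 = 32.485.
r·7.1 = ln(32.485) = 3.4808, so r = 3.4808/7.1 = 0.49025.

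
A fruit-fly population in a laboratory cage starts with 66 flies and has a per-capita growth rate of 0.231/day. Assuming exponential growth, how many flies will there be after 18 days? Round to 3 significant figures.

4220 flies

N(t) = N₀·e^(rt) = 66 × e^(0.231×18) = 66 × e^4.158.
e^4.158 ≈ 63.944, so N ≈ 66 × 63.944 = 4220.27.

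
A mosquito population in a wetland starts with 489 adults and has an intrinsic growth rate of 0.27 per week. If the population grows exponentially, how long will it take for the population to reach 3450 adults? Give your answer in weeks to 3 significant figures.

Set N₀·e^(rt) = 3450: e^(0.27·t) = 3450/489 = 7.0552.
0.27·t = ln(7.0552) = 1.9538, so t = 1.9538/0.27 = 7.2362.

7.24 weeks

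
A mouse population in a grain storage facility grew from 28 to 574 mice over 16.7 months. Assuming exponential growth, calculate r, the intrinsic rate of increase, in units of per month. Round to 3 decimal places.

0.181 per month

From N(t) = N₀·e^(rt): e^(r·16.7) = 574/28 = 20.5.
r·16.7 = ln(20.5) = 3.0204, so r = 3.0204/16.7 = 0.18086.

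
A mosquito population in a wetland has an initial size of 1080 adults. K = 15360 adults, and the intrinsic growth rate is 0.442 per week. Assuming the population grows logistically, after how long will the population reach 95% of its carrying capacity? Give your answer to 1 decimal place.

12.5 weeks

A = (K − N₀)/N₀ = (15360 − 1080)/1080 = 13.222.
Solve 15360/(1 + 13.222·e^(−0.442t)) = 14592: 1 + 13.222·e^(−0.442t) = 1.0526, so e^(−0.442t) = 0.00398054.
−0.442·t = ln(0.00398054) = -5.5263, so t = 5.5263/0.442 = 12.503.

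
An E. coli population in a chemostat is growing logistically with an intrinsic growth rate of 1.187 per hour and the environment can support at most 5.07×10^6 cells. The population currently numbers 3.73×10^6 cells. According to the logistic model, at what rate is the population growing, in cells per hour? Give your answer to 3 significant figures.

1170000 cells per hour

dN/dt = rN(1 − N/K) = 1.187 × 3.73×10^6 × (1 − 3.73×10^6/5.07×10^6).
1 − 3.73×10^6/5.07×10^6 = 0.2643; dN/dt = 1.187 × 3.73×10^6 × 0.2643 = 1.17019×10^6.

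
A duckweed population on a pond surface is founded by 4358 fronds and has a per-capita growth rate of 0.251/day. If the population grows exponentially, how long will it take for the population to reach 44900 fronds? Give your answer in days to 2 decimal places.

9.29 days

Set N₀·e^(rt) = 44900: e^(0.251·t) = 44900/4358 = 10.303.
0.251·t = ln(10.303) = 2.3324, so t = 2.3324/0.251 = 9.2925.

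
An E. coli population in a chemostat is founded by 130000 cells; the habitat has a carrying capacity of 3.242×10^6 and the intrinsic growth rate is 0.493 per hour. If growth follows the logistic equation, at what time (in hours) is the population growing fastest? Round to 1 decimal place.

Logistic growth is fastest at N = K/2 = 1.621×10^6.
A = (K − N₀)/N₀ = 23.938. Set K/(1 + A·e^(−rt)) = K/2 → A·e^(−rt) = 1.
e^(−0.493t) = 1/23.938 = 0.0417738, so t = ln(23.938)/0.493 = 3.1755/0.493 = 6.4411.

6.4 hours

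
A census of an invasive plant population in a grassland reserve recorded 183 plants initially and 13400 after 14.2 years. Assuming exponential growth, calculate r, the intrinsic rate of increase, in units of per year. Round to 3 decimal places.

From N(t) = N₀·e^(rt): e^(r·14.2) = 13400/183 = 73.224.
r·14.2 = ln(73.224) = 4.2935, so r = 4.2935/14.2 = 0.30236.

0.302 per year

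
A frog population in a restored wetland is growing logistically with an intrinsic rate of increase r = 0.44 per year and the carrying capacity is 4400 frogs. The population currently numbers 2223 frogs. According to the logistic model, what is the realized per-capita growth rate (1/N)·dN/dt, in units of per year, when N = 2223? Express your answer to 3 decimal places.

0.218 per year

(1/N)·dN/dt = r(1 − N/K) = 0.44 × (1 − 2223/4400).
= 0.44 × 0.49477 = 0.2177.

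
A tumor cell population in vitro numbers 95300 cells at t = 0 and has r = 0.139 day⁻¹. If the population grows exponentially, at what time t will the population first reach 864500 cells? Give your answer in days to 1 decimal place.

Set N₀·e^(rt) = 864500: e^(0.139·t) = 864500/95300 = 9.0714.
0.139·t = ln(9.0714) = 2.2051, so t = 2.2051/0.139 = 15.864.

15.9 days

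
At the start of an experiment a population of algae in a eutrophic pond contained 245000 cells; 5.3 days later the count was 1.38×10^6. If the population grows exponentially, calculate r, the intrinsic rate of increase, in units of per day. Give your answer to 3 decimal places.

0.326 per day

From N(t) = N₀·e^(rt): e^(r·5.3) = 1.38×10^6/245000 = 5.6327.
r·5.3 = ln(5.6327) = 1.7286, so r = 1.7286/5.3 = 0.32615.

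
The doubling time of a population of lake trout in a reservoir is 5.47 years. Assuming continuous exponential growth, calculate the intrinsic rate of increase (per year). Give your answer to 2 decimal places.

0.13 per year

r = ln(2)/t_d = 0.6931/5.47 = 0.12672.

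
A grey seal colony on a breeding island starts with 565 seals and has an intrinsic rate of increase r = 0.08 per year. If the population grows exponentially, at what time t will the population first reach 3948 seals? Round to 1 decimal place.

24.3 years

Set N₀·e^(rt) = 3948: e^(0.08·t) = 3948/565 = 6.9876.
0.08·t = ln(6.9876) = 1.9441, so t = 1.9441/0.08 = 24.302.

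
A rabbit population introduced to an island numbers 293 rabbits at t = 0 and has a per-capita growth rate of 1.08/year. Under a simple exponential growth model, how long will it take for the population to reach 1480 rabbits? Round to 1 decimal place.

Set N₀·e^(rt) = 1480: e^(1.08·t) = 1480/293 = 5.0512.
1.08·t = ln(5.0512) = 1.6196, so t = 1.6196/1.08 = 1.4997.

1.5 years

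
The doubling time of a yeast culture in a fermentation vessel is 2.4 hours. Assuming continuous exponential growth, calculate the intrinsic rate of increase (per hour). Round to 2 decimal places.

r = ln(2)/t_d = 0.6931/2.4 = 0.28881.

0.29 per hour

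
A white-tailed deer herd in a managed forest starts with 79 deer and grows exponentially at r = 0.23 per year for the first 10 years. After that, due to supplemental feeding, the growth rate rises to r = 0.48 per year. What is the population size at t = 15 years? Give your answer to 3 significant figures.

8690 deer

Phase 1: N(10) = 79·e^(0.23×10) = 79·e^2.3 = 787.96.
Phase 2 runs for 15 − 10 = 5 years at r = 0.48.
N(15) = 787.96·e^(0.48×5) = 787.96·e^2.4 = 8685.83.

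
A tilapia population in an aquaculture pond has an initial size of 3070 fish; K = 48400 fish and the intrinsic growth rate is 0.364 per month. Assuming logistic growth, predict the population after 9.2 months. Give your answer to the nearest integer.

31870 fish

A = (K − N₀)/N₀ = (48400 − 3070)/3070 = 14.765.
N(t) = K/(1 + A·e^(−rt)) = 48400/(1 + 14.765×e^(−0.364×9.2)).
e^(−3.349) = 0.035126; denominator = 1 + 14.765×0.035126 = 1.5187.
N = 48400/1.5187 = 31870.2.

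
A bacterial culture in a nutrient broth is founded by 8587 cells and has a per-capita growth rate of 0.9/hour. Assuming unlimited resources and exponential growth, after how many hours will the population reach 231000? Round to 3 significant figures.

Set N₀·e^(rt) = 231000: e^(0.9·t) = 231000/8587 = 26.901.
0.9·t = ln(26.901) = 3.2922, so t = 3.2922/0.9 = 3.658.

3.66 hours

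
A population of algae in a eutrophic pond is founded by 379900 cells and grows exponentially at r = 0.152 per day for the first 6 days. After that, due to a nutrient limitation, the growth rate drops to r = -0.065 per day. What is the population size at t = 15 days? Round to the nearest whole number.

Phase 1: N(6) = 379900·e^(0.152×6) = 379900·e^0.912 = 945684.
Phase 2 runs for 15 − 6 = 9 days at r = -0.065.
N(15) = 945684·e^(-0.065×9) = 945684·e^-0.585 = 526846.

526846 cells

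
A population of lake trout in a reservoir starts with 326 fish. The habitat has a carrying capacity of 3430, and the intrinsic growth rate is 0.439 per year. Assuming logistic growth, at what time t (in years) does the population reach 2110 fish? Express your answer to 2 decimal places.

6.20 years

A = (K − N₀)/N₀ = (3430 − 326)/326 = 9.5215.
Solve 3430/(1 + 9.5215·e^(−0.439t)) = 2110: 1 + 9.5215·e^(−0.439t) = 1.6256, so e^(−0.439t) = 0.0657033.
−0.439·t = ln(0.0657033) = -2.7226, so t = 2.7226/0.439 = 6.2018.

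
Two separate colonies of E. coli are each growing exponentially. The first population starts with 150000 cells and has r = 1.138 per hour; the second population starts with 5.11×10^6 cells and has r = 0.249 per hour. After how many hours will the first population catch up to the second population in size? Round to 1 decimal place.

4.0 hours

Set 150000·e^(1.138t) = 5.11×10^6·e^(0.249t).
e^((1.138 − 0.249)t) = 5.11×10^6/150000 → e^(0.889·t) = 34.067.
0.889·t = ln(34.067) = 3.5283, so t = 3.5283/0.889 = 3.9689.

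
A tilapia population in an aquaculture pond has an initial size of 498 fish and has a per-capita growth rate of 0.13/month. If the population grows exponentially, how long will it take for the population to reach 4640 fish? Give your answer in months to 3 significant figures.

17.2 months

Set N₀·e^(rt) = 4640: e^(0.13·t) = 4640/498 = 9.3173.
0.13·t = ln(9.3173) = 2.2319, so t = 2.2319/0.13 = 17.168.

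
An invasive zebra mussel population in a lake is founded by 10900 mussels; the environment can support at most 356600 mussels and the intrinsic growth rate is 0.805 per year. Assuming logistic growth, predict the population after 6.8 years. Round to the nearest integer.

A = (K − N₀)/N₀ = (356600 − 10900)/10900 = 31.716.
N(t) = K/(1 + A·e^(−rt)) = 356600/(1 + 31.716×e^(−0.805×6.8)).
e^(−5.474) = 0.0041944; denominator = 1 + 31.716×0.0041944 = 1.133.
N = 356600/1.133 = 314732.

314732 mussels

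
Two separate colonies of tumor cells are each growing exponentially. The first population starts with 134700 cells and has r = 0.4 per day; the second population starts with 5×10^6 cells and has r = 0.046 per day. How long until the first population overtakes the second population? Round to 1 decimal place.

Set 134700·e^(0.4t) = 5×10^6·e^(0.046t).
e^((0.4 − 0.046)t) = 5×10^6/134700 → e^(0.354·t) = 37.12.
0.354·t = ln(37.12) = 3.6141, so t = 3.6141/0.354 = 10.209.

10.2 days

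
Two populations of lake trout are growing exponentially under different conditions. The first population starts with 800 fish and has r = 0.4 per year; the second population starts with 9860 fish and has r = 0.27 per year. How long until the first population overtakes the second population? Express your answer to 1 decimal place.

19.3 years

Set 800·e^(0.4t) = 9860·e^(0.27t).
e^((0.4 − 0.27)t) = 9860/800 → e^(0.13·t) = 12.325.
0.13·t = ln(12.325) = 2.5116, so t = 2.5116/0.13 = 19.32.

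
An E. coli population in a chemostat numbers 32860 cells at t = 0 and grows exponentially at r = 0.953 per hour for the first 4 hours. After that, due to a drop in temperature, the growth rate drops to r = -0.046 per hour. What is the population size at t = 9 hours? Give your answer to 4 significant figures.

Phase 1: N(4) = 32860·e^(0.953×4) = 32860·e^3.812 = 1.486614×10^6.
Phase 2 runs for 9 − 4 = 5 hours at r = -0.046.
N(9) = 1.486614×10^6·e^(-0.046×5) = 1.486614×10^6·e^-0.23 = 1.181165×10^6.

1181000 cells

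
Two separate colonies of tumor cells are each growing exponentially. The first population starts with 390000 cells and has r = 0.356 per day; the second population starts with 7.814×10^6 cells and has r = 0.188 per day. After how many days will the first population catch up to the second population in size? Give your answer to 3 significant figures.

17.8 days

Set 390000·e^(0.356t) = 7.814×10^6·e^(0.188t).
e^((0.356 − 0.188)t) = 7.814×10^6/390000 → e^(0.168·t) = 20.036.
0.168·t = ln(20.036) = 2.9975, so t = 2.9975/0.168 = 17.842.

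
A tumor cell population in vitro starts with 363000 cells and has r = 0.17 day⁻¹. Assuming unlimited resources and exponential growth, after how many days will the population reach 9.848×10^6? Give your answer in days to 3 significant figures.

Set N₀·e^(rt) = 9.848×10^6: e^(0.17·t) = 9.848×10^6/363000 = 27.129.
0.17·t = ln(27.129) = 3.3006, so t = 3.3006/0.17 = 19.415.

19.4 days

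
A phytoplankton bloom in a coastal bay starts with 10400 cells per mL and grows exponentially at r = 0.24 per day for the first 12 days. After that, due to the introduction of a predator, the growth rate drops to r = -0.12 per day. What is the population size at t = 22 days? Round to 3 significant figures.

Phase 1: N(12) = 10400·e^(0.24×12) = 10400·e^2.88 = 185268.
Phase 2 runs for 22 − 12 = 10 days at r = -0.12.
N(22) = 185268·e^(-0.12×10) = 185268·e^-1.2 = 55801.8.

55800 cells per mL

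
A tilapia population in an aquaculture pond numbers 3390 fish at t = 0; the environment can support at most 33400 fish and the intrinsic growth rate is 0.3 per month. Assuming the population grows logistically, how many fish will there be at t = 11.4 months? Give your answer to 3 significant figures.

25900 fish

A = (K − N₀)/N₀ = (33400 − 3390)/3390 = 8.8525.
N(t) = K/(1 + A·e^(−rt)) = 33400/(1 + 8.8525×e^(−0.3×11.4)).
e^(−3.42) = 0.032712; denominator = 1 + 8.8525×0.032712 = 1.2896.
N = 33400/1.2896 = 25899.8.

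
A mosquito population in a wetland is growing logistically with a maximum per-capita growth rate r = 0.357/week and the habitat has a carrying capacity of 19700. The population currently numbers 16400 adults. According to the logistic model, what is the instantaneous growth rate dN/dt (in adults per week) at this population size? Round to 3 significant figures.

dN/dt = rN(1 − N/K) = 0.357 × 16400 × (1 − 16400/19700).
1 − 16400/19700 = 0.16751; dN/dt = 0.357 × 16400 × 0.16751 = 980.75.

981 adults per week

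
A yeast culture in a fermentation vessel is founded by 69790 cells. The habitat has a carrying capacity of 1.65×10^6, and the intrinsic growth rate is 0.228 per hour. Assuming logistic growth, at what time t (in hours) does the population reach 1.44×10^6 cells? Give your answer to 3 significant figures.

A = (K − N₀)/N₀ = (1.65×10^6 − 69790)/69790 = 22.642.
Solve 1.65×10^6/(1 + 22.642·e^(−0.228t)) = 1.44×10^6: 1 + 22.642·e^(−0.228t) = 1.1458, so e^(−0.228t) = 0.00644073.
−0.228·t = ln(0.00644073) = -5.0451, so t = 5.0451/0.228 = 22.128.

22.1 hours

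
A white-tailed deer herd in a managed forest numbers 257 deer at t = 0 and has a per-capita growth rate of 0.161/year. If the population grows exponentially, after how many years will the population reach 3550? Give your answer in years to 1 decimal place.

16.3 years

Set N₀·e^(rt) = 3550: e^(0.161·t) = 3550/257 = 13.813.
0.161·t = ln(13.813) = 2.6256, so t = 2.6256/0.161 = 16.308.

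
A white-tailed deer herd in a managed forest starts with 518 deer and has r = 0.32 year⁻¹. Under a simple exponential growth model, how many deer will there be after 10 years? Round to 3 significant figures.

N(t) = N₀·e^(rt) = 518 × e^(0.32×10) = 518 × e^3.2.
e^3.2 ≈ 24.533, so N ≈ 518 × 24.533 = 12707.9.

12700 deer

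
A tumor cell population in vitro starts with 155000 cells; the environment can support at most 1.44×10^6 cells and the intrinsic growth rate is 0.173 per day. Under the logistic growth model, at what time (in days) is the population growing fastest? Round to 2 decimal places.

Logistic growth is fastest at N = K/2 = 720000.
A = (K − N₀)/N₀ = 8.2903. Set K/(1 + A·e^(−rt)) = K/2 → A·e^(−rt) = 1.
e^(−0.173t) = 1/8.2903 = 0.120623, so t = ln(8.2903)/0.173 = 2.1151/0.173 = 12.226.

12.23 days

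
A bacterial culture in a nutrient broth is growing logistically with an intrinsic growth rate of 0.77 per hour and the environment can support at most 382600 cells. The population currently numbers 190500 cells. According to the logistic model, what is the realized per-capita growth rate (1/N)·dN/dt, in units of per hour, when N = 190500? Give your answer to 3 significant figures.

0.387 per hour

(1/N)·dN/dt = r(1 − N/K) = 0.77 × (1 − 190500/382600).
= 0.77 × 0.50209 = 0.38661.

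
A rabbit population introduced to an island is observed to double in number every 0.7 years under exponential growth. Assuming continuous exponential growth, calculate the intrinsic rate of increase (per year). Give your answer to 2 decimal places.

0.99 per year

r = ln(2)/t_d = 0.6931/0.7 = 0.99021.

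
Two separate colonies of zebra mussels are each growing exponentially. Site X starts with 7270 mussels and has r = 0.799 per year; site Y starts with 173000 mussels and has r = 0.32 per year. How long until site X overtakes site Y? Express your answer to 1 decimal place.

Set 7270·e^(0.799t) = 173000·e^(0.32t).
e^((0.799 − 0.32)t) = 173000/7270 → e^(0.479·t) = 23.796.
0.479·t = ln(23.796) = 3.1695, so t = 3.1695/0.479 = 6.617.

6.6 years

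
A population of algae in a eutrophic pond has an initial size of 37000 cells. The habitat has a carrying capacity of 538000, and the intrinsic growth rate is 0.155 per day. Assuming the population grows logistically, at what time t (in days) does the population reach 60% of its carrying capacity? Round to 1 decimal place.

A = (K − N₀)/N₀ = (538000 − 37000)/37000 = 13.541.
Solve 538000/(1 + 13.541·e^(−0.155t)) = 322800: 1 + 13.541·e^(−0.155t) = 1.6667, so e^(−0.155t) = 0.0492349.
−0.155·t = ln(0.0492349) = -3.0112, so t = 3.0112/0.155 = 19.427.

19.4 days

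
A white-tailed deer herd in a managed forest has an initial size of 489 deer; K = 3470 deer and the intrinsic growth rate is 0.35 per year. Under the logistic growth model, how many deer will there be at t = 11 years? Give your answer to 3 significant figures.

A = (K − N₀)/N₀ = (3470 − 489)/489 = 6.0961.
N(t) = K/(1 + A·e^(−rt)) = 3470/(1 + 6.0961×e^(−0.35×11)).
e^(−3.85) = 0.02128; denominator = 1 + 6.0961×0.02128 = 1.1297.
N = 3470/1.1297 = 3071.55.

3070 deer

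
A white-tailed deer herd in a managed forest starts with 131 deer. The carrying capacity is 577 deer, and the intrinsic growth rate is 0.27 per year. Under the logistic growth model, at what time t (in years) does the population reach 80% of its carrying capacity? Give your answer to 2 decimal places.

A = (K − N₀)/N₀ = (577 − 131)/131 = 3.4046.
Solve 577/(1 + 3.4046·e^(−0.27t)) = 461.6: 1 + 3.4046·e^(−0.27t) = 1.25, so e^(−0.27t) = 0.0734305.
−0.27·t = ln(0.0734305) = -2.6114, so t = 2.6114/0.27 = 9.6719.

9.67 years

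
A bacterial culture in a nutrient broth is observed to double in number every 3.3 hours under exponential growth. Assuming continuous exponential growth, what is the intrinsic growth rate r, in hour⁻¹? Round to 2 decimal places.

0.21 per hour

r = ln(2)/t_d = 0.6931/3.3 = 0.21004.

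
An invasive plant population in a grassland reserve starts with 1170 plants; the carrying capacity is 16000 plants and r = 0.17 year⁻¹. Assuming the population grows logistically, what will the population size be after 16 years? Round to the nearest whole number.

A = (K − N₀)/N₀ = (16000 − 1170)/1170 = 12.675.
N(t) = K/(1 + A·e^(−rt)) = 16000/(1 + 12.675×e^(−0.17×16)).
e^(−2.72) = 0.065875; denominator = 1 + 12.675×0.065875 = 1.835.
N = 16000/1.835 = 8719.46.

8719 plants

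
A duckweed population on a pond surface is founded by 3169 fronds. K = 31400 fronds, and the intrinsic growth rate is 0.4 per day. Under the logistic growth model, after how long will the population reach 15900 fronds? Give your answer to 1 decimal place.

A = (K − N₀)/N₀ = (31400 − 3169)/3169 = 8.9085.
Solve 31400/(1 + 8.9085·e^(−0.4t)) = 15900: 1 + 8.9085·e^(−0.4t) = 1.9748, so e^(−0.4t) = 0.109429.
−0.4·t = ln(0.109429) = -2.2125, so t = 2.2125/0.4 = 5.5312.

5.5 days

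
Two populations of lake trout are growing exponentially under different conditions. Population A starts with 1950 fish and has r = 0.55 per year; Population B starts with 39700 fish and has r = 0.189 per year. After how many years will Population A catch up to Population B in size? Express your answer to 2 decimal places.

8.35 years

Set 1950·e^(0.55t) = 39700·e^(0.189t).
e^((0.55 − 0.189)t) = 39700/1950 → e^(0.361·t) = 20.359.
0.361·t = ln(20.359) = 3.0135, so t = 3.0135/0.361 = 8.3477.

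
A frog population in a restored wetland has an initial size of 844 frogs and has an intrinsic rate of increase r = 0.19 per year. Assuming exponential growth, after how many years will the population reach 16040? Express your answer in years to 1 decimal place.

15.5 years

Set N₀·e^(rt) = 16040: e^(0.19·t) = 16040/844 = 19.005.
0.19·t = ln(19.005) = 2.9447, so t = 2.9447/0.19 = 15.498.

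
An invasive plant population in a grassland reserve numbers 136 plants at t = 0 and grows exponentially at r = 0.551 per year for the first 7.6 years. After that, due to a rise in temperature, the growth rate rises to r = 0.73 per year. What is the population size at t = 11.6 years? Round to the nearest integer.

166085 plants

Phase 1: N(7.6) = 136·e^(0.551×7.6) = 136·e^4.188 = 8957.58.
Phase 2 runs for 11.6 − 7.6 = 4 years at r = 0.73.
N(11.6) = 8957.58·e^(0.73×4) = 8957.58·e^2.92 = 166085.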